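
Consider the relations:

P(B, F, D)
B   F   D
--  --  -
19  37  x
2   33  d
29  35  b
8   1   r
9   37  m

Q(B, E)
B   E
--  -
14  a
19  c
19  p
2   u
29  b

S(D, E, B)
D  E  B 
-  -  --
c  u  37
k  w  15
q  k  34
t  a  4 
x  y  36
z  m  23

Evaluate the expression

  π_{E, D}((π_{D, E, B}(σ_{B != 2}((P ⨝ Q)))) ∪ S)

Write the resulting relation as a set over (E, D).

{(a, t), (b, b), (c, x), (k, q), (m, z), (p, x), (u, c), (w, k), (y, x)}

Joining P and Q on B yields {(19, 37, x, c), (19, 37, x, p), (2, 33, d, u), (29, 35, b, b)}.
Filtering on B != 2 leaves {(19, 37, x, c), (19, 37, x, p), (29, 35, b, b)}.
Keep only column(s) D, E, B: {(b, b, 29), (x, c, 19), (x, p, 19)}
Union: {(b, b, 29), (x, c, 19), (x, p, 19)} with {(c, u, 37), (k, w, 15), (q, k, 34), (t, a, 4), (x, y, 36), (z, m, 23)} → {(b, b, 29), (c, u, 37), (k, w, 15), (q, k, 34), (t, a, 4), (x, c, 19), (x, p, 19), (x, y, 36), (z, m, 23)}
Keep only column(s) E, D: {(a, t), (b, b), (c, x), (k, q), (m, z), (p, x), (u, c), (w, k), (y, x)}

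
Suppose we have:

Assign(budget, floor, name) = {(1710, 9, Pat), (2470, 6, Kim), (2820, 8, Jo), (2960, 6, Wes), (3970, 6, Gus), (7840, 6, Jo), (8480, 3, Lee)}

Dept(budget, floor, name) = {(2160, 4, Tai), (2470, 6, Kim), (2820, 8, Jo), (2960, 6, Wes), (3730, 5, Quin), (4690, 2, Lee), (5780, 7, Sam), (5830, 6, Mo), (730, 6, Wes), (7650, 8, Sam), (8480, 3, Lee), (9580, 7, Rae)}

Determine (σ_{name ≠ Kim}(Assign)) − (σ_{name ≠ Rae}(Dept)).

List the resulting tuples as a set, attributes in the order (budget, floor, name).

{(1710, 9, Pat), (3970, 6, Gus), (7840, 6, Jo)}

Filtering on name ≠ Kim leaves {(1710, 9, Pat), (2820, 8, Jo), (2960, 6, Wes), (3970, 6, Gus), (7840, 6, Jo), (8480, 3, Lee)}.
Filtering on name ≠ Rae leaves {(2160, 4, Tai), (2470, 6, Kim), (2820, 8, Jo), (2960, 6, Wes), (3730, 5, Quin), (4690, 2, Lee), (5780, 7, Sam), (5830, 6, Mo), (730, 6, Wes), (7650, 8, Sam), (8480, 3, Lee)}.
Set difference of the two operands is {(1710, 9, Pat), (3970, 6, Gus), (7840, 6, Jo)}.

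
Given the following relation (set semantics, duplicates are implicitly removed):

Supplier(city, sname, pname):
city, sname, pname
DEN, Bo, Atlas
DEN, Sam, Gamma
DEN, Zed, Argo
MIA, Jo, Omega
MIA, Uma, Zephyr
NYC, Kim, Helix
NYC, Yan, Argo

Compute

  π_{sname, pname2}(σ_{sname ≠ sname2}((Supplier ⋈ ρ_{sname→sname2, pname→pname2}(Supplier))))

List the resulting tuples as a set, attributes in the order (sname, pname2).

{(Bo, Argo), (Bo, Gamma), (Jo, Zephyr), (Kim, Argo), (Sam, Argo), (Sam, Atlas), (Uma, Omega), (Yan, Helix), (Zed, Atlas), (Zed, Gamma)}

ρ[sname→sname2, pname→pname2]: schema becomes (city, sname2, pname2); tuples unchanged.
Joining Supplier and ρ_{sname→sname2, pname→pname2}(Supplier) on city yields {(DEN, Bo, Atlas, Bo, Atlas), (DEN, Bo, Atlas, Sam, Gamma), (DEN, Bo, Atlas, Zed, Argo), (DEN, Sam, Gamma, Bo, Atlas), (DEN, Sam, Gamma, Sam, Gamma), (DEN, Sam, Gamma, Zed, Argo), (DEN, Zed, Argo, Bo, Atlas), (DEN, Zed, Argo, Sam, Gamma), (DEN, Zed, Argo, Zed, Argo), (MIA, Jo, Omega, Jo, Omega), (MIA, Jo, Omega, Uma, Zephyr), (MIA, Uma, Zephyr, Jo, Omega), (MIA, Uma, Zephyr, Uma, Zephyr), (NYC, Kim, Helix, Kim, Helix), (NYC, Kim, Helix, Yan, Argo), (NYC, Yan, Argo, Kim, Helix), (NYC, Yan, Argo, Yan, Argo)}.
Filtering on sname ≠ sname2 leaves {(DEN, Bo, Atlas, Sam, Gamma), (DEN, Bo, Atlas, Zed, Argo), (DEN, Sam, Gamma, Bo, Atlas), (DEN, Sam, Gamma, Zed, Argo), (DEN, Zed, Argo, Bo, Atlas), (DEN, Zed, Argo, Sam, Gamma), (MIA, Jo, Omega, Uma, Zephyr), (MIA, Uma, Zephyr, Jo, Omega), (NYC, Kim, Helix, Yan, Argo), (NYC, Yan, Argo, Kim, Helix)}.
Projecting to sname, pname2: {(Bo, Argo), (Bo, Gamma), (Jo, Zephyr), (Kim, Argo), (Sam, Argo), (Sam, Atlas), (Uma, Omega), (Yan, Helix), (Zed, Atlas), (Zed, Gamma)}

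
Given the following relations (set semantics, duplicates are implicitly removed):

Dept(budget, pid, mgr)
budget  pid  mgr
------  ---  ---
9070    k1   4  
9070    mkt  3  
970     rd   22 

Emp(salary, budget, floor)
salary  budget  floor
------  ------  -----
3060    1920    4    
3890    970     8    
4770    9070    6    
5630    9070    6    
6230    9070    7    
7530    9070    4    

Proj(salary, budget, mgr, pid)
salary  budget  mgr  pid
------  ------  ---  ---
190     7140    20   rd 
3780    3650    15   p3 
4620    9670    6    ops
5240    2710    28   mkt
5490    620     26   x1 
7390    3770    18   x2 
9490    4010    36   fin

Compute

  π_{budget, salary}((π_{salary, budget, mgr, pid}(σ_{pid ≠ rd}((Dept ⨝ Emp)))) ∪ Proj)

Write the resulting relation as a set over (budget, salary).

Joining Dept and Emp on budget yields {(9070, k1, 4, 4770, 6), (9070, k1, 4, 5630, 6), (9070, k1, 4, 6230, 7), (9070, k1, 4, 7530, 4), (9070, mkt, 3, 4770, 6), (9070, mkt, 3, 5630, 6), (9070, mkt, 3, 6230, 7), (9070, mkt, 3, 7530, 4), (970, rd, 22, 3890, 8)}.
Filtering on pid ≠ rd leaves {(9070, k1, 4, 4770, 6), (9070, k1, 4, 5630, 6), (9070, k1, 4, 6230, 7), (9070, k1, 4, 7530, 4), (9070, mkt, 3, 4770, 6), (9070, mkt, 3, 5630, 6), (9070, mkt, 3, 6230, 7), (9070, mkt, 3, 7530, 4)}.
Projecting to salary, budget, mgr, pid: {(4770, 9070, 3, mkt), (4770, 9070, 4, k1), (5630, 9070, 3, mkt), (5630, 9070, 4, k1), (6230, 9070, 3, mkt), (6230, 9070, 4, k1), (7530, 9070, 3, mkt), (7530, 9070, 4, k1)}
Taking the union: {(190, 7140, 20, rd), (3780, 3650, 15, p3), (4620, 9670, 6, ops), (4770, 9070, 3, mkt), (4770, 9070, 4, k1), (5240, 2710, 28, mkt), (5490, 620, 26, x1), (5630, 9070, 3, mkt), (5630, 9070, 4, k1), (6230, 9070, 3, mkt), (6230, 9070, 4, k1), (7390, 3770, 18, x2), (7530, 9070, 3, mkt), (7530, 9070, 4, k1), (9490, 4010, 36, fin)}
Projecting to budget, salary (4 duplicate(s) eliminated): {(2710, 5240), (3650, 3780), (3770, 7390), (4010, 9490), (620, 5490), (7140, 190), (9070, 4770), (9070, 5630), (9070, 6230), (9070, 7530), (9670, 4620)}

{(2710, 5240), (3650, 3780), (3770, 7390), (4010, 9490), (620, 5490), (7140, 190), (9070, 4770), (9070, 5630), (9070, 6230), (9070, 7530), (9670, 4620)}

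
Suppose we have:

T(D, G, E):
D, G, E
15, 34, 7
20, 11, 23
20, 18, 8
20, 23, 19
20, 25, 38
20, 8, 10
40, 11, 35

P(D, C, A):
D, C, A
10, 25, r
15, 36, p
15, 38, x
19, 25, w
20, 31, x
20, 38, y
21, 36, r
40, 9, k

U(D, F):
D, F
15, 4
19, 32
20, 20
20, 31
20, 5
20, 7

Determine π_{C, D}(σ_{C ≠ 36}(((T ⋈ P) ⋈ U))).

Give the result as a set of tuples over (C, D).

T ⋈ P (natural join on D): {(15, 34, 7, 36, p), (15, 34, 7, 38, x), (20, 11, 23, 31, x), (20, 11, 23, 38, y), (20, 18, 8, 31, x), (20, 18, 8, 38, y), (20, 23, 19, 31, x), (20, 23, 19, 38, y), (20, 25, 38, 31, x), (20, 25, 38, 38, y), (20, 8, 10, 31, x), (20, 8, 10, 38, y), (40, 11, 35, 9, k)}
(T ⋈ P) ⋈ U (natural join on D): {(15, 34, 7, 36, p, 4), (15, 34, 7, 38, x, 4), (20, 11, 23, 31, x, 20), (20, 11, 23, 31, x, 31), (20, 11, 23, 31, x, 5), (20, 11, 23, 31, x, 7), (20, 11, 23, 38, y, 20), (20, 11, 23, 38, y, 31), (20, 11, 23, 38, y, 5), (20, 11, 23, 38, y, 7), (20, 18, 8, 31, x, 20), (20, 18, 8, 31, x, 31), (20, 18, 8, 31, x, 5), (20, 18, 8, 31, x, 7), (20, 18, 8, 38, y, 20), (20, 18, 8, 38, y, 31), (20, 18, 8, 38, y, 5), (20, 18, 8, 38, y, 7), (20, 23, 19, 31, x, 20), (20, 23, 19, 31, x, 31), (20, 23, 19, 31, x, 5), (20, 23, 19, 31, x, 7), (20, 23, 19, 38, y, 20), (20, 23, 19, 38, y, 31), (20, 23, 19, 38, y, 5), (20, 23, 19, 38, y, 7), (20, 25, 38, 31, x, 20), (20, 25, 38, 31, x, 31), (20, 25, 38, 31, x, 5), (20, 25, 38, 31, x, 7), (20, 25, 38, 38, y, 20), (20, 25, 38, 38, y, 31), (20, 25, 38, 38, y, 5), (20, 25, 38, 38, y, 7), (20, 8, 10, 31, x, 20), (20, 8, 10, 31, x, 31), (20, 8, 10, 31, x, 5), (20, 8, 10, 31, x, 7), (20, 8, 10, 38, y, 20), (20, 8, 10, 38, y, 31), (20, 8, 10, 38, y, 5), (20, 8, 10, 38, y, 7)}
Apply σ_{C ≠ 36}; surviving tuples: {(15, 34, 7, 38, x, 4), (20, 11, 23, 31, x, 20), (20, 11, 23, 31, x, 31), (20, 11, 23, 31, x, 5), (20, 11, 23, 31, x, 7), (20, 11, 23, 38, y, 20), (20, 11, 23, 38, y, 31), (20, 11, 23, 38, y, 5), (20, 11, 23, 38, y, 7), (20, 18, 8, 31, x, 20), (20, 18, 8, 31, x, 31), (20, 18, 8, 31, x, 5), (20, 18, 8, 31, x, 7), (20, 18, 8, 38, y, 20), (20, 18, 8, 38, y, 31), (20, 18, 8, 38, y, 5), (20, 18, 8, 38, y, 7), (20, 23, 19, 31, x, 20), (20, 23, 19, 31, x, 31), (20, 23, 19, 31, x, 5), (20, 23, 19, 31, x, 7), (20, 23, 19, 38, y, 20), (20, 23, 19, 38, y, 31), (20, 23, 19, 38, y, 5), (20, 23, 19, 38, y, 7), (20, 25, 38, 31, x, 20), (20, 25, 38, 31, x, 31), (20, 25, 38, 31, x, 5), (20, 25, 38, 31, x, 7), (20, 25, 38, 38, y, 20), (20, 25, 38, 38, y, 31), (20, 25, 38, 38, y, 5), (20, 25, 38, 38, y, 7), (20, 8, 10, 31, x, 20), (20, 8, 10, 31, x, 31), (20, 8, 10, 31, x, 5), (20, 8, 10, 31, x, 7), (20, 8, 10, 38, y, 20), (20, 8, 10, 38, y, 31), (20, 8, 10, 38, y, 5), (20, 8, 10, 38, y, 7)}
Keep only column(s) C, D (38 duplicate(s) eliminated): {(31, 20), (38, 15), (38, 20)}

{(31, 20), (38, 15), (38, 20)}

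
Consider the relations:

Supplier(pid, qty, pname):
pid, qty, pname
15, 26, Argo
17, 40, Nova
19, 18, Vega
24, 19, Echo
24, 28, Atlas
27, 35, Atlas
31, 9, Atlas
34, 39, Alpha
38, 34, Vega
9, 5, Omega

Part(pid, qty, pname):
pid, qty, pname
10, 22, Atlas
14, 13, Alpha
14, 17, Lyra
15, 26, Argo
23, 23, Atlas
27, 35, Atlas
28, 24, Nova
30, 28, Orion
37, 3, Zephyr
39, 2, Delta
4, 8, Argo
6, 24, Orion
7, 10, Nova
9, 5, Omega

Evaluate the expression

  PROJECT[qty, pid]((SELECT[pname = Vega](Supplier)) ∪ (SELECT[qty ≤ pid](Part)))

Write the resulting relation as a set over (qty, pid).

Apply σ_{pname = Vega}; surviving tuples: {(19, 18, Vega), (38, 34, Vega)}
Apply σ_{qty ≤ pid}; surviving tuples: {(14, 13, Alpha), (23, 23, Atlas), (28, 24, Nova), (30, 28, Orion), (37, 3, Zephyr), (39, 2, Delta), (9, 5, Omega)}
Taking the union: {(14, 13, Alpha), (19, 18, Vega), (23, 23, Atlas), (28, 24, Nova), (30, 28, Orion), (37, 3, Zephyr), (38, 34, Vega), (39, 2, Delta), (9, 5, Omega)}
Keep only column(s) qty, pid: {(13, 14), (18, 19), (2, 39), (23, 23), (24, 28), (28, 30), (3, 37), (34, 38), (5, 9)}

{(13, 14), (18, 19), (2, 39), (23, 23), (24, 28), (28, 30), (3, 37), (34, 38), (5, 9)}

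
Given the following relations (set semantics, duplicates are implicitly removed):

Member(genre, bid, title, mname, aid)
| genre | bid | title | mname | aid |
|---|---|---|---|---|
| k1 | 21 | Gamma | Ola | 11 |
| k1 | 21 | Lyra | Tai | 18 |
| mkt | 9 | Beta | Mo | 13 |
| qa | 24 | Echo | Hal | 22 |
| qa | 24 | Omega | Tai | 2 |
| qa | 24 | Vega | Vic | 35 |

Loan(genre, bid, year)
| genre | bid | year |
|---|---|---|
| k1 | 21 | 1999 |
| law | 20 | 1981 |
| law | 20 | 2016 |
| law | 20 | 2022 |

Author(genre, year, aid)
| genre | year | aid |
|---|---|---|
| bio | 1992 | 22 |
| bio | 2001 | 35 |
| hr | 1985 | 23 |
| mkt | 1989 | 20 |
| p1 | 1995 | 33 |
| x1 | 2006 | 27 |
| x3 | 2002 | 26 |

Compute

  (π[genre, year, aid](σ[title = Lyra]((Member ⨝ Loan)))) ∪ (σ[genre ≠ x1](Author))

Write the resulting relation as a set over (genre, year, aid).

{(bio, 1992, 22), (bio, 2001, 35), (hr, 1985, 23), (k1, 1999, 18), (mkt, 1989, 20), (p1, 1995, 33), (x3, 2002, 26)}

Joining Member and Loan on genre, bid yields {(k1, 21, Gamma, Ola, 11, 1999), (k1, 21, Lyra, Tai, 18, 1999)}.
Filtering on title = Lyra leaves {(k1, 21, Lyra, Tai, 18, 1999)}.
π[genre, year, aid]: project onto (genre, year, aid) → {(k1, 1999, 18)}
Filtering on genre ≠ x1 leaves {(bio, 1992, 22), (bio, 2001, 35), (hr, 1985, 23), (mkt, 1989, 20), (p1, 1995, 33), (x3, 2002, 26)}.
Set union of the two operands is {(bio, 1992, 22), (bio, 2001, 35), (hr, 1985, 23), (k1, 1999, 18), (mkt, 1989, 20), (p1, 1995, 33), (x3, 2002, 26)}.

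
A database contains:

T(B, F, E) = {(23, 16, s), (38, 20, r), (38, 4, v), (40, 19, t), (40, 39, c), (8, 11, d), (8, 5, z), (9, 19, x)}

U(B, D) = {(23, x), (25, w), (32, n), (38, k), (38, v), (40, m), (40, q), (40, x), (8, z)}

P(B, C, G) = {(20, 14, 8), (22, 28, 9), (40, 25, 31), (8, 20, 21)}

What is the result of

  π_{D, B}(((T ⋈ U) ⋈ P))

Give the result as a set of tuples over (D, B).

T ⋈ U (natural join on B): {(23, 16, s, x), (38, 20, r, k), (38, 20, r, v), (38, 4, v, k), (38, 4, v, v), (40, 19, t, m), (40, 19, t, q), (40, 19, t, x), (40, 39, c, m), (40, 39, c, q), (40, 39, c, x), (8, 11, d, z), (8, 5, z, z)}
(T ⋈ U) ⋈ P (natural join on B): {(40, 19, t, m, 25, 31), (40, 19, t, q, 25, 31), (40, 19, t, x, 25, 31), (40, 39, c, m, 25, 31), (40, 39, c, q, 25, 31), (40, 39, c, x, 25, 31), (8, 11, d, z, 20, 21), (8, 5, z, z, 20, 21)}
π_{D, B} gives {(m, 40), (q, 40), (x, 40), (z, 8)} (4 duplicate(s) eliminated).

{(m, 40), (q, 40), (x, 40), (z, 8)}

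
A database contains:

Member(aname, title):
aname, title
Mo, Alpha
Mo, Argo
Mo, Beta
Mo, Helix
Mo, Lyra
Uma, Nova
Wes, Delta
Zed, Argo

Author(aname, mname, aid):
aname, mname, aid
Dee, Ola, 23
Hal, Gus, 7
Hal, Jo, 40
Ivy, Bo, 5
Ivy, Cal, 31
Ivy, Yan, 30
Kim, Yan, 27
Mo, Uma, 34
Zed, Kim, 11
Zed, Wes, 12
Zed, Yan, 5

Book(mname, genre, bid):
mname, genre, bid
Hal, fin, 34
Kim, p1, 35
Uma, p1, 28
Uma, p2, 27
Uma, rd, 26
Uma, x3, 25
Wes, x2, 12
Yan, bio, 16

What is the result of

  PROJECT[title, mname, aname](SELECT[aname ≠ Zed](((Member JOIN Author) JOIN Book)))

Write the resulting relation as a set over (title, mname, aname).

{(Alpha, Uma, Mo), (Argo, Uma, Mo), (Beta, Uma, Mo), (Helix, Uma, Mo), (Lyra, Uma, Mo)}

Joining Member and Author on aname yields {(Mo, Alpha, Uma, 34), (Mo, Argo, Uma, 34), (Mo, Beta, Uma, 34), (Mo, Helix, Uma, 34), (Mo, Lyra, Uma, 34), (Zed, Argo, Kim, 11), (Zed, Argo, Wes, 12), (Zed, Argo, Yan, 5)}.
Joining (Member JOIN Author) and Book on mname yields {(Mo, Alpha, Uma, 34, p1, 28), (Mo, Alpha, Uma, 34, p2, 27), (Mo, Alpha, Uma, 34, rd, 26), (Mo, Alpha, Uma, 34, x3, 25), (Mo, Argo, Uma, 34, p1, 28), (Mo, Argo, Uma, 34, p2, 27), (Mo, Argo, Uma, 34, rd, 26), (Mo, Argo, Uma, 34, x3, 25), (Mo, Beta, Uma, 34, p1, 28), (Mo, Beta, Uma, 34, p2, 27), (Mo, Beta, Uma, 34, rd, 26), (Mo, Beta, Uma, 34, x3, 25), (Mo, Helix, Uma, 34, p1, 28), (Mo, Helix, Uma, 34, p2, 27), (Mo, Helix, Uma, 34, rd, 26), (Mo, Helix, Uma, 34, x3, 25), (Mo, Lyra, Uma, 34, p1, 28), (Mo, Lyra, Uma, 34, p2, 27), (Mo, Lyra, Uma, 34, rd, 26), (Mo, Lyra, Uma, 34, x3, 25), (Zed, Argo, Kim, 11, p1, 35), (Zed, Argo, Wes, 12, x2, 12), (Zed, Argo, Yan, 5, bio, 16)}.
Apply σ_{aname ≠ Zed}; surviving tuples: {(Mo, Alpha, Uma, 34, p1, 28), (Mo, Alpha, Uma, 34, p2, 27), (Mo, Alpha, Uma, 34, rd, 26), (Mo, Alpha, Uma, 34, x3, 25), (Mo, Argo, Uma, 34, p1, 28), (Mo, Argo, Uma, 34, p2, 27), (Mo, Argo, Uma, 34, rd, 26), (Mo, Argo, Uma, 34, x3, 25), (Mo, Beta, Uma, 34, p1, 28), (Mo, Beta, Uma, 34, p2, 27), (Mo, Beta, Uma, 34, rd, 26), (Mo, Beta, Uma, 34, x3, 25), (Mo, Helix, Uma, 34, p1, 28), (Mo, Helix, Uma, 34, p2, 27), (Mo, Helix, Uma, 34, rd, 26), (Mo, Helix, Uma, 34, x3, 25), (Mo, Lyra, Uma, 34, p1, 28), (Mo, Lyra, Uma, 34, p2, 27), (Mo, Lyra, Uma, 34, rd, 26), (Mo, Lyra, Uma, 34, x3, 25)}
π_{title, mname, aname} gives {(Alpha, Uma, Mo), (Argo, Uma, Mo), (Beta, Uma, Mo), (Helix, Uma, Mo), (Lyra, Uma, Mo)} (15 duplicate(s) eliminated).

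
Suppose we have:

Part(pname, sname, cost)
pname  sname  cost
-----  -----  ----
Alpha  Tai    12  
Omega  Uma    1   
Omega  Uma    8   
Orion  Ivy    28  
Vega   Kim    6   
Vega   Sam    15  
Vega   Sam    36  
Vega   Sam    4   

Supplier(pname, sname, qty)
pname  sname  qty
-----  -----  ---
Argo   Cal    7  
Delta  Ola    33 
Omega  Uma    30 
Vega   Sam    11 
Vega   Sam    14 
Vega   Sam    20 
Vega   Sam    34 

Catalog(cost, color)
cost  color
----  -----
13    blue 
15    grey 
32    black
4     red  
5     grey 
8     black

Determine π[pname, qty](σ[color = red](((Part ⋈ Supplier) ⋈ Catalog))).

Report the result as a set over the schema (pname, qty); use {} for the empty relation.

{(Vega, 11), (Vega, 14), (Vega, 20), (Vega, 34)}

Natural join on pname, sname: {(Omega, Uma, 1, 30), (Omega, Uma, 8, 30), (Vega, Sam, 15, 11), (Vega, Sam, 15, 14), (Vega, Sam, 15, 20), (Vega, Sam, 15, 34), (Vega, Sam, 36, 11), (Vega, Sam, 36, 14), (Vega, Sam, 36, 20), (Vega, Sam, 36, 34), (Vega, Sam, 4, 11), (Vega, Sam, 4, 14), (Vega, Sam, 4, 20), (Vega, Sam, 4, 34)}
Natural join on cost: {(Omega, Uma, 8, 30, black), (Vega, Sam, 15, 11, grey), (Vega, Sam, 15, 14, grey), (Vega, Sam, 15, 20, grey), (Vega, Sam, 15, 34, grey), (Vega, Sam, 4, 11, red), (Vega, Sam, 4, 14, red), (Vega, Sam, 4, 20, red), (Vega, Sam, 4, 34, red)}
σ[color = red]: keep tuples satisfying color = red → {(Vega, Sam, 4, 11, red), (Vega, Sam, 4, 14, red), (Vega, Sam, 4, 20, red), (Vega, Sam, 4, 34, red)}
Keep only column(s) pname, qty: {(Vega, 11), (Vega, 14), (Vega, 20), (Vega, 34)}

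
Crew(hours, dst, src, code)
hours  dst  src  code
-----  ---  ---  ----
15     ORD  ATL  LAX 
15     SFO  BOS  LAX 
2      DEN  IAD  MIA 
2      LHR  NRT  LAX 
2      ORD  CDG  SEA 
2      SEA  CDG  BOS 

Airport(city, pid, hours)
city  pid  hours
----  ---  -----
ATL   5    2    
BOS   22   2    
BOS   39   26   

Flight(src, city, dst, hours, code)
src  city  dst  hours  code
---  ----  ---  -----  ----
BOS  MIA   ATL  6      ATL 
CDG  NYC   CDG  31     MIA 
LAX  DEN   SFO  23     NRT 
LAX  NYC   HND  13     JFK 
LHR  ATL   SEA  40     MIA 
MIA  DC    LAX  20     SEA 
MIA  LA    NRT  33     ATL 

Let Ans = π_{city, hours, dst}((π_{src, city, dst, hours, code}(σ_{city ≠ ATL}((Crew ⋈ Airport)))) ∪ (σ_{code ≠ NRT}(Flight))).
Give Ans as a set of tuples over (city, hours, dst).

Joining Crew and Airport on hours yields {(2, DEN, IAD, MIA, ATL, 5), (2, DEN, IAD, MIA, BOS, 22), (2, LHR, NRT, LAX, ATL, 5), (2, LHR, NRT, LAX, BOS, 22), (2, ORD, CDG, SEA, ATL, 5), (2, ORD, CDG, SEA, BOS, 22), (2, SEA, CDG, BOS, ATL, 5), (2, SEA, CDG, BOS, BOS, 22)}.
Apply σ_{city ≠ ATL}; surviving tuples: {(2, DEN, IAD, MIA, BOS, 22), (2, LHR, NRT, LAX, BOS, 22), (2, ORD, CDG, SEA, BOS, 22), (2, SEA, CDG, BOS, BOS, 22)}
Projecting to src, city, dst, hours, code: {(CDG, BOS, ORD, 2, SEA), (CDG, BOS, SEA, 2, BOS), (IAD, BOS, DEN, 2, MIA), (NRT, BOS, LHR, 2, LAX)}
Apply σ_{code ≠ NRT}; surviving tuples: {(BOS, MIA, ATL, 6, ATL), (CDG, NYC, CDG, 31, MIA), (LAX, NYC, HND, 13, JFK), (LHR, ATL, SEA, 40, MIA), (MIA, DC, LAX, 20, SEA), (MIA, LA, NRT, 33, ATL)}
Set union of the two operands is {(BOS, MIA, ATL, 6, ATL), (CDG, BOS, ORD, 2, SEA), (CDG, BOS, SEA, 2, BOS), (CDG, NYC, CDG, 31, MIA), (IAD, BOS, DEN, 2, MIA), (LAX, NYC, HND, 13, JFK), (LHR, ATL, SEA, 40, MIA), (MIA, DC, LAX, 20, SEA), (MIA, LA, NRT, 33, ATL), (NRT, BOS, LHR, 2, LAX)}.
Projecting to city, hours, dst: {(ATL, 40, SEA), (BOS, 2, DEN), (BOS, 2, LHR), (BOS, 2, ORD), (BOS, 2, SEA), (DC, 20, LAX), (LA, 33, NRT), (MIA, 6, ATL), (NYC, 13, HND), (NYC, 31, CDG)}

{(ATL, 40, SEA), (BOS, 2, DEN), (BOS, 2, LHR), (BOS, 2, ORD), (BOS, 2, SEA), (DC, 20, LAX), (LA, 33, NRT), (MIA, 6, ATL), (NYC, 13, HND), (NYC, 31, CDG)}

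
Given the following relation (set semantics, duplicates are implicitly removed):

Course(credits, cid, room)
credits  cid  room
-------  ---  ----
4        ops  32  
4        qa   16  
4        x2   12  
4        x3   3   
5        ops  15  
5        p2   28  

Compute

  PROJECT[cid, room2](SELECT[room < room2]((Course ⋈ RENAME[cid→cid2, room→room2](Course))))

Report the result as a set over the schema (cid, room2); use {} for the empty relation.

{(ops, 28), (qa, 32), (x2, 16), (x2, 32), (x3, 12), (x3, 16), (x3, 32)}

ρ[cid→cid2, room→room2]: schema becomes (credits, cid2, room2); tuples unchanged.
Course ⋈ RENAME[cid→cid2, room→room2](Course) (natural join on credits): {(4, ops, 32, ops, 32), (4, ops, 32, qa, 16), (4, ops, 32, x2, 12), (4, ops, 32, x3, 3), (4, qa, 16, ops, 32), (4, qa, 16, qa, 16), (4, qa, 16, x2, 12), (4, qa, 16, x3, 3), (4, x2, 12, ops, 32), (4, x2, 12, qa, 16), (4, x2, 12, x2, 12), (4, x2, 12, x3, 3), (4, x3, 3, ops, 32), (4, x3, 3, qa, 16), (4, x3, 3, x2, 12), (4, x3, 3, x3, 3), (5, ops, 15, ops, 15), (5, ops, 15, p2, 28), (5, p2, 28, ops, 15), (5, p2, 28, p2, 28)}
σ[room < room2]: keep tuples satisfying room < room2 → {(4, qa, 16, ops, 32), (4, x2, 12, ops, 32), (4, x2, 12, qa, 16), (4, x3, 3, ops, 32), (4, x3, 3, qa, 16), (4, x3, 3, x2, 12), (5, ops, 15, p2, 28)}
Projecting to cid, room2: {(ops, 28), (qa, 32), (x2, 16), (x2, 32), (x3, 12), (x3, 16), (x3, 32)}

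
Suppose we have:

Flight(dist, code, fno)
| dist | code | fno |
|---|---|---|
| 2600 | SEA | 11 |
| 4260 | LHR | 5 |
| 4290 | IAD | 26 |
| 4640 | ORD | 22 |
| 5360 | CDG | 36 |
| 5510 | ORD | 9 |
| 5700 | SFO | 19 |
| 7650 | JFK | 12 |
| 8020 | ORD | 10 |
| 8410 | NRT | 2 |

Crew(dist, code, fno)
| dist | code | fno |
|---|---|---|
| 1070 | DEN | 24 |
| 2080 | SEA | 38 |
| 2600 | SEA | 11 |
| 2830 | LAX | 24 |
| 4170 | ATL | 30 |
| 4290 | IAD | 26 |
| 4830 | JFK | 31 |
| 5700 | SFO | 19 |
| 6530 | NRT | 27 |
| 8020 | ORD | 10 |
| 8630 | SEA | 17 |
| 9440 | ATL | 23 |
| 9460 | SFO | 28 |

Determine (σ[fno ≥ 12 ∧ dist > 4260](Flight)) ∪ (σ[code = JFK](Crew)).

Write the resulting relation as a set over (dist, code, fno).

{(4290, IAD, 26), (4640, ORD, 22), (4830, JFK, 31), (5360, CDG, 36), (5700, SFO, 19), (7650, JFK, 12)}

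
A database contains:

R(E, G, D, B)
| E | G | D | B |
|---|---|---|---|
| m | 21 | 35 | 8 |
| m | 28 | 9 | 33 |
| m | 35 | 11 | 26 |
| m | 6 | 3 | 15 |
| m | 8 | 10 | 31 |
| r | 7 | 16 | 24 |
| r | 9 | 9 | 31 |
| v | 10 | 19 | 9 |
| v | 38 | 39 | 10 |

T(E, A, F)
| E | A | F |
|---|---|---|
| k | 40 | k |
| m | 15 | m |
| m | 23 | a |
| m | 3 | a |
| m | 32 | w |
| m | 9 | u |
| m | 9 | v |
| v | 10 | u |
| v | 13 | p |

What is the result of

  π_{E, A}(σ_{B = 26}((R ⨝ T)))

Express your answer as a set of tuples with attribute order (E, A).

{(m, 15), (m, 23), (m, 3), (m, 32), (m, 9)}

R ⋈ T (natural join on E): {(m, 21, 35, 8, 15, m), (m, 21, 35, 8, 23, a), (m, 21, 35, 8, 3, a), (m, 21, 35, 8, 32, w), (m, 21, 35, 8, 9, u), (m, 21, 35, 8, 9, v), (m, 28, 9, 33, 15, m), (m, 28, 9, 33, 23, a), (m, 28, 9, 33, 3, a), (m, 28, 9, 33, 32, w), (m, 28, 9, 33, 9, u), (m, 28, 9, 33, 9, v), (m, 35, 11, 26, 15, m), (m, 35, 11, 26, 23, a), (m, 35, 11, 26, 3, a), (m, 35, 11, 26, 32, w), (m, 35, 11, 26, 9, u), (m, 35, 11, 26, 9, v), (m, 6, 3, 15, 15, m), (m, 6, 3, 15, 23, a), (m, 6, 3, 15, 3, a), (m, 6, 3, 15, 32, w), (m, 6, 3, 15, 9, u), (m, 6, 3, 15, 9, v), (m, 8, 10, 31, 15, m), (m, 8, 10, 31, 23, a), (m, 8, 10, 31, 3, a), (m, 8, 10, 31, 32, w), (m, 8, 10, 31, 9, u), (m, 8, 10, 31, 9, v), (v, 10, 19, 9, 10, u), (v, 10, 19, 9, 13, p), (v, 38, 39, 10, 10, u), (v, 38, 39, 10, 13, p)}
Filtering on B = 26 leaves {(m, 35, 11, 26, 15, m), (m, 35, 11, 26, 23, a), (m, 35, 11, 26, 3, a), (m, 35, 11, 26, 32, w), (m, 35, 11, 26, 9, u), (m, 35, 11, 26, 9, v)}.
π[E, A]: project onto (E, A) (1 duplicate(s) eliminated) → {(m, 15), (m, 23), (m, 3), (m, 32), (m, 9)}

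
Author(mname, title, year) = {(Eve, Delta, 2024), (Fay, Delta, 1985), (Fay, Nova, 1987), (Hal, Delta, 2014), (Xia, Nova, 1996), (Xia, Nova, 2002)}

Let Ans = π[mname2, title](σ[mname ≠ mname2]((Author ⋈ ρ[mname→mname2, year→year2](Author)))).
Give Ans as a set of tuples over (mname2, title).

ρ[mname→mname2, year→year2]: schema becomes (mname2, title, year2); tuples unchanged.
Joining Author and ρ[mname→mname2, year→year2](Author) on title yields {(Eve, Delta, 2024, Eve, 2024), (Eve, Delta, 2024, Fay, 1985), (Eve, Delta, 2024, Hal, 2014), (Fay, Delta, 1985, Eve, 2024), (Fay, Delta, 1985, Fay, 1985), (Fay, Delta, 1985, Hal, 2014), (Fay, Nova, 1987, Fay, 1987), (Fay, Nova, 1987, Xia, 1996), (Fay, Nova, 1987, Xia, 2002), (Hal, Delta, 2014, Eve, 2024), (Hal, Delta, 2014, Fay, 1985), (Hal, Delta, 2014, Hal, 2014), (Xia, Nova, 1996, Fay, 1987), (Xia, Nova, 1996, Xia, 1996), (Xia, Nova, 1996, Xia, 2002), (Xia, Nova, 2002, Fay, 1987), (Xia, Nova, 2002, Xia, 1996), (Xia, Nova, 2002, Xia, 2002)}.
Selection mname ≠ mname2: {(Eve, Delta, 2024, Fay, 1985), (Eve, Delta, 2024, Hal, 2014), (Fay, Delta, 1985, Eve, 2024), (Fay, Delta, 1985, Hal, 2014), (Fay, Nova, 1987, Xia, 1996), (Fay, Nova, 1987, Xia, 2002), (Hal, Delta, 2014, Eve, 2024), (Hal, Delta, 2014, Fay, 1985), (Xia, Nova, 1996, Fay, 1987), (Xia, Nova, 2002, Fay, 1987)}
π_{mname2, title} gives {(Eve, Delta), (Fay, Delta), (Fay, Nova), (Hal, Delta), (Xia, Nova)} (5 duplicate(s) eliminated).

{(Eve, Delta), (Fay, Delta), (Fay, Nova), (Hal, Delta), (Xia, Nova)}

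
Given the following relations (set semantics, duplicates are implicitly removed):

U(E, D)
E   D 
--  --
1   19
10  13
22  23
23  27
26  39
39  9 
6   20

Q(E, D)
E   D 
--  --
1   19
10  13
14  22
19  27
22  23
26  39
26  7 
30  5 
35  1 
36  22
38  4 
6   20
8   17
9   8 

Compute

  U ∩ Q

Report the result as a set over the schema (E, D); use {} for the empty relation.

{(1, 19), (10, 13), (22, 23), (26, 39), (6, 20)}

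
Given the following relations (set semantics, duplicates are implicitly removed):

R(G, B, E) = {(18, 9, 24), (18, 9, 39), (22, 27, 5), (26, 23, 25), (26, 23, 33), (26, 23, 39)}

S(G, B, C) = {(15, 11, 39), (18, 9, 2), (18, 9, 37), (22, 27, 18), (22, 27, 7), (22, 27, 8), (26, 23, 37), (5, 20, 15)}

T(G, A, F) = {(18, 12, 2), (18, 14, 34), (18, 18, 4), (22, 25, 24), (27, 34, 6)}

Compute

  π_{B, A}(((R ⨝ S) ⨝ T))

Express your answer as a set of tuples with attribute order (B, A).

Natural join on G, B: {(18, 9, 24, 2), (18, 9, 24, 37), (18, 9, 39, 2), (18, 9, 39, 37), (22, 27, 5, 18), (22, 27, 5, 7), (22, 27, 5, 8), (26, 23, 25, 37), (26, 23, 33, 37), (26, 23, 39, 37)}
Natural join on G: {(18, 9, 24, 2, 12, 2), (18, 9, 24, 2, 14, 34), (18, 9, 24, 2, 18, 4), (18, 9, 24, 37, 12, 2), (18, 9, 24, 37, 14, 34), (18, 9, 24, 37, 18, 4), (18, 9, 39, 2, 12, 2), (18, 9, 39, 2, 14, 34), (18, 9, 39, 2, 18, 4), (18, 9, 39, 37, 12, 2), (18, 9, 39, 37, 14, 34), (18, 9, 39, 37, 18, 4), (22, 27, 5, 18, 25, 24), (22, 27, 5, 7, 25, 24), (22, 27, 5, 8, 25, 24)}
Keep only column(s) B, A (11 duplicate(s) eliminated): {(27, 25), (9, 12), (9, 14), (9, 18)}

{(27, 25), (9, 12), (9, 14), (9, 18)}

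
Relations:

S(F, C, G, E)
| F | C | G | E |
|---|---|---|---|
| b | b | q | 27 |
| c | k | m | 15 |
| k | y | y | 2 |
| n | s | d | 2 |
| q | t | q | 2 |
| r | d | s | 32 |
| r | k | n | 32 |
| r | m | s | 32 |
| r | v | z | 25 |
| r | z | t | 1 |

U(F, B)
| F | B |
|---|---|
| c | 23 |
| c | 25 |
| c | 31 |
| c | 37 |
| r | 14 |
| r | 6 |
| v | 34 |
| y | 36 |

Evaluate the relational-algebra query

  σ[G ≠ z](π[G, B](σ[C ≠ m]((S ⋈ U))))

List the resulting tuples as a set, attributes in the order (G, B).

S ⋈ U (natural join on F): {(c, k, m, 15, 23), (c, k, m, 15, 25), (c, k, m, 15, 31), (c, k, m, 15, 37), (r, d, s, 32, 14), (r, d, s, 32, 6), (r, k, n, 32, 14), (r, k, n, 32, 6), (r, m, s, 32, 14), (r, m, s, 32, 6), (r, v, z, 25, 14), (r, v, z, 25, 6), (r, z, t, 1, 14), (r, z, t, 1, 6)}
Selection C ≠ m: {(c, k, m, 15, 23), (c, k, m, 15, 25), (c, k, m, 15, 31), (c, k, m, 15, 37), (r, d, s, 32, 14), (r, d, s, 32, 6), (r, k, n, 32, 14), (r, k, n, 32, 6), (r, v, z, 25, 14), (r, v, z, 25, 6), (r, z, t, 1, 14), (r, z, t, 1, 6)}
π[G, B]: project onto (G, B) → {(m, 23), (m, 25), (m, 31), (m, 37), (n, 14), (n, 6), (s, 14), (s, 6), (t, 14), (t, 6), (z, 14), (z, 6)}
Selection G ≠ z: {(m, 23), (m, 25), (m, 31), (m, 37), (n, 14), (n, 6), (s, 14), (s, 6), (t, 14), (t, 6)}

{(m, 23), (m, 25), (m, 31), (m, 37), (n, 14), (n, 6), (s, 14), (s, 6), (t, 14), (t, 6)}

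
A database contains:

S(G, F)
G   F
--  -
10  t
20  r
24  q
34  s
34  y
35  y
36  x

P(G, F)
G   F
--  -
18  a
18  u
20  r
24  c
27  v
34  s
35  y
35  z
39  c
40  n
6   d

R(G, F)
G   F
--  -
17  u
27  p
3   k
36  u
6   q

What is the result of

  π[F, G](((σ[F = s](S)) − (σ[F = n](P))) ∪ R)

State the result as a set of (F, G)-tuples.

{(k, 3), (p, 27), (q, 6), (s, 34), (u, 17), (u, 36)}

σ[F = s]: keep tuples satisfying F = s → {(34, s)}
σ[F = n]: keep tuples satisfying F = n → {(40, n)}
Difference: {(34, s)} with {(40, n)} → {(34, s)}
Union: {(34, s)} with {(17, u), (27, p), (3, k), (36, u), (6, q)} → {(17, u), (27, p), (3, k), (34, s), (36, u), (6, q)}
Keep only column(s) F, G: {(k, 3), (p, 27), (q, 6), (s, 34), (u, 17), (u, 36)}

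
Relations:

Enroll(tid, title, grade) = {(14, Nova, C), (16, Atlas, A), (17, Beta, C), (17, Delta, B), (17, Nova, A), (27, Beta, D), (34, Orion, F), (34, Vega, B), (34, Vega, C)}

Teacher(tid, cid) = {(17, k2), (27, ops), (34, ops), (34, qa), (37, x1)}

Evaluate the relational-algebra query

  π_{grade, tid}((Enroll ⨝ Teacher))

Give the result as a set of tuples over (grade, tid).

Joining Enroll and Teacher on tid yields {(17, Beta, C, k2), (17, Delta, B, k2), (17, Nova, A, k2), (27, Beta, D, ops), (34, Orion, F, ops), (34, Orion, F, qa), (34, Vega, B, ops), (34, Vega, B, qa), (34, Vega, C, ops), (34, Vega, C, qa)}.
Projecting to grade, tid (3 duplicate(s) eliminated): {(A, 17), (B, 17), (B, 34), (C, 17), (C, 34), (D, 27), (F, 34)}

{(A, 17), (B, 17), (B, 34), (C, 17), (C, 34), (D, 27), (F, 34)}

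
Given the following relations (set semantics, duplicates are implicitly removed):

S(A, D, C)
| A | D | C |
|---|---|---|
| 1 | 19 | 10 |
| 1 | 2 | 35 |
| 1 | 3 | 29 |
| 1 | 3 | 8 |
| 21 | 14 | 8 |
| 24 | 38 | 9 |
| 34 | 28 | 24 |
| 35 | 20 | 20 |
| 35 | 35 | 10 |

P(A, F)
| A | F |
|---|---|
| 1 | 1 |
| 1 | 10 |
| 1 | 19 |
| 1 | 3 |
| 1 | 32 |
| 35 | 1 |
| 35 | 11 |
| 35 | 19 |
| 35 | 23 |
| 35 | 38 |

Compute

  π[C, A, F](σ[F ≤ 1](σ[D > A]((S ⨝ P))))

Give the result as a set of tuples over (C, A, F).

{(10, 1, 1), (29, 1, 1), (35, 1, 1), (8, 1, 1)}

Natural join on A: {(1, 19, 10, 1), (1, 19, 10, 10), (1, 19, 10, 19), (1, 19, 10, 3), (1, 19, 10, 32), (1, 2, 35, 1), (1, 2, 35, 10), (1, 2, 35, 19), (1, 2, 35, 3), (1, 2, 35, 32), (1, 3, 29, 1), (1, 3, 29, 10), (1, 3, 29, 19), (1, 3, 29, 3), (1, 3, 29, 32), (1, 3, 8, 1), (1, 3, 8, 10), (1, 3, 8, 19), (1, 3, 8, 3), (1, 3, 8, 32), (35, 20, 20, 1), (35, 20, 20, 11), (35, 20, 20, 19), (35, 20, 20, 23), (35, 20, 20, 38), (35, 35, 10, 1), (35, 35, 10, 11), (35, 35, 10, 19), (35, 35, 10, 23), (35, 35, 10, 38)}
Apply σ_{D > A}; surviving tuples: {(1, 19, 10, 1), (1, 19, 10, 10), (1, 19, 10, 19), (1, 19, 10, 3), (1, 19, 10, 32), (1, 2, 35, 1), (1, 2, 35, 10), (1, 2, 35, 19), (1, 2, 35, 3), (1, 2, 35, 32), (1, 3, 29, 1), (1, 3, 29, 10), (1, 3, 29, 19), (1, 3, 29, 3), (1, 3, 29, 32), (1, 3, 8, 1), (1, 3, 8, 10), (1, 3, 8, 19), (1, 3, 8, 3), (1, 3, 8, 32)}
Apply σ_{F ≤ 1}; surviving tuples: {(1, 19, 10, 1), (1, 2, 35, 1), (1, 3, 29, 1), (1, 3, 8, 1)}
Keep only column(s) C, A, F: {(10, 1, 1), (29, 1, 1), (35, 1, 1), (8, 1, 1)}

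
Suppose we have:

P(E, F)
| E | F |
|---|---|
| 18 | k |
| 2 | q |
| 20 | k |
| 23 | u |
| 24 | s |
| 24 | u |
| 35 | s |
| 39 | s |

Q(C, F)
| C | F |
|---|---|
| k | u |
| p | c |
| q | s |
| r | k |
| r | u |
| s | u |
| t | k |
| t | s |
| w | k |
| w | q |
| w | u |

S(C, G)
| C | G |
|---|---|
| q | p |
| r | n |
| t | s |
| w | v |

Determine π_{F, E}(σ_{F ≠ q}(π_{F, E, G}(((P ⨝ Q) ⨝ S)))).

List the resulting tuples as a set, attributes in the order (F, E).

Joining P and Q on F yields {(18, k, r), (18, k, t), (18, k, w), (2, q, w), (20, k, r), (20, k, t), (20, k, w), (23, u, k), (23, u, r), (23, u, s), (23, u, w), (24, s, q), (24, s, t), (24, u, k), (24, u, r), (24, u, s), (24, u, w), (35, s, q), (35, s, t), (39, s, q), (39, s, t)}.
Joining (P ⨝ Q) and S on C yields {(18, k, r, n), (18, k, t, s), (18, k, w, v), (2, q, w, v), (20, k, r, n), (20, k, t, s), (20, k, w, v), (23, u, r, n), (23, u, w, v), (24, s, q, p), (24, s, t, s), (24, u, r, n), (24, u, w, v), (35, s, q, p), (35, s, t, s), (39, s, q, p), (39, s, t, s)}.
Keep only column(s) F, E, G: {(k, 18, n), (k, 18, s), (k, 18, v), (k, 20, n), (k, 20, s), (k, 20, v), (q, 2, v), (s, 24, p), (s, 24, s), (s, 35, p), (s, 35, s), (s, 39, p), (s, 39, s), (u, 23, n), (u, 23, v), (u, 24, n), (u, 24, v)}
σ[F ≠ q]: keep tuples satisfying F ≠ q → {(k, 18, n), (k, 18, s), (k, 18, v), (k, 20, n), (k, 20, s), (k, 20, v), (s, 24, p), (s, 24, s), (s, 35, p), (s, 35, s), (s, 39, p), (s, 39, s), (u, 23, n), (u, 23, v), (u, 24, n), (u, 24, v)}
Keep only column(s) F, E (9 duplicate(s) eliminated): {(k, 18), (k, 20), (s, 24), (s, 35), (s, 39), (u, 23), (u, 24)}

{(k, 18), (k, 20), (s, 24), (s, 35), (s, 39), (u, 23), (u, 24)}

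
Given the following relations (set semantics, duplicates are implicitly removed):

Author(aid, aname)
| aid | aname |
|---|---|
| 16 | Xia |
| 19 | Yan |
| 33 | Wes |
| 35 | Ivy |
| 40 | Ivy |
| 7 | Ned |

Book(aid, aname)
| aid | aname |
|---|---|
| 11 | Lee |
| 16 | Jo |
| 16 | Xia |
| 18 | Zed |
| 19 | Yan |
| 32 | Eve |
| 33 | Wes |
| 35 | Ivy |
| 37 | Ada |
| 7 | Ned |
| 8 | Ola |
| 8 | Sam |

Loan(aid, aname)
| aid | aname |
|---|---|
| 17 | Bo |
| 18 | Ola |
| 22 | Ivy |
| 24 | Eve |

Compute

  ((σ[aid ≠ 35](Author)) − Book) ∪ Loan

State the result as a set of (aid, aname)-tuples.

{(17, Bo), (18, Ola), (22, Ivy), (24, Eve), (40, Ivy)}

Selection aid ≠ 35: {(16, Xia), (19, Yan), (33, Wes), (40, Ivy), (7, Ned)}
Set difference of the two operands is {(40, Ivy)}.
Set union of the two operands is {(17, Bo), (18, Ola), (22, Ivy), (24, Eve), (40, Ivy)}.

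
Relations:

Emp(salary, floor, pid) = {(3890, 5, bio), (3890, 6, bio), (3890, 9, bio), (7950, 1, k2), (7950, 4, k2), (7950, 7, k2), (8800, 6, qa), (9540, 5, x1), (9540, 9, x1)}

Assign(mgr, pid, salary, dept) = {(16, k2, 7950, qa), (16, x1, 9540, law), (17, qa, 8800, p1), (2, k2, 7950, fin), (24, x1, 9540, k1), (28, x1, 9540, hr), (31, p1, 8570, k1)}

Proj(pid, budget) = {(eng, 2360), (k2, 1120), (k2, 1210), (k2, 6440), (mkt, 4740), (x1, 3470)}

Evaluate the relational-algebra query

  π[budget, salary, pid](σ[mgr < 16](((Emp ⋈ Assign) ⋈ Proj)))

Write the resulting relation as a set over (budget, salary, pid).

Natural join on salary, pid: {(7950, 1, k2, 16, qa), (7950, 1, k2, 2, fin), (7950, 4, k2, 16, qa), (7950, 4, k2, 2, fin), (7950, 7, k2, 16, qa), (7950, 7, k2, 2, fin), (8800, 6, qa, 17, p1), (9540, 5, x1, 16, law), (9540, 5, x1, 24, k1), (9540, 5, x1, 28, hr), (9540, 9, x1, 16, law), (9540, 9, x1, 24, k1), (9540, 9, x1, 28, hr)}
Natural join on pid: {(7950, 1, k2, 16, qa, 1120), (7950, 1, k2, 16, qa, 1210), (7950, 1, k2, 16, qa, 6440), (7950, 1, k2, 2, fin, 1120), (7950, 1, k2, 2, fin, 1210), (7950, 1, k2, 2, fin, 6440), (7950, 4, k2, 16, qa, 1120), (7950, 4, k2, 16, qa, 1210), (7950, 4, k2, 16, qa, 6440), (7950, 4, k2, 2, fin, 1120), (7950, 4, k2, 2, fin, 1210), (7950, 4, k2, 2, fin, 6440), (7950, 7, k2, 16, qa, 1120), (7950, 7, k2, 16, qa, 1210), (7950, 7, k2, 16, qa, 6440), (7950, 7, k2, 2, fin, 1120), (7950, 7, k2, 2, fin, 1210), (7950, 7, k2, 2, fin, 6440), (9540, 5, x1, 16, law, 3470), (9540, 5, x1, 24, k1, 3470), (9540, 5, x1, 28, hr, 3470), (9540, 9, x1, 16, law, 3470), (9540, 9, x1, 24, k1, 3470), (9540, 9, x1, 28, hr, 3470)}
σ[mgr < 16]: keep tuples satisfying mgr < 16 → {(7950, 1, k2, 2, fin, 1120), (7950, 1, k2, 2, fin, 1210), (7950, 1, k2, 2, fin, 6440), (7950, 4, k2, 2, fin, 1120), (7950, 4, k2, 2, fin, 1210), (7950, 4, k2, 2, fin, 6440), (7950, 7, k2, 2, fin, 1120), (7950, 7, k2, 2, fin, 1210), (7950, 7, k2, 2, fin, 6440)}
Projecting to budget, salary, pid (6 duplicate(s) eliminated): {(1120, 7950, k2), (1210, 7950, k2), (6440, 7950, k2)}

{(1120, 7950, k2), (1210, 7950, k2), (6440, 7950, k2)}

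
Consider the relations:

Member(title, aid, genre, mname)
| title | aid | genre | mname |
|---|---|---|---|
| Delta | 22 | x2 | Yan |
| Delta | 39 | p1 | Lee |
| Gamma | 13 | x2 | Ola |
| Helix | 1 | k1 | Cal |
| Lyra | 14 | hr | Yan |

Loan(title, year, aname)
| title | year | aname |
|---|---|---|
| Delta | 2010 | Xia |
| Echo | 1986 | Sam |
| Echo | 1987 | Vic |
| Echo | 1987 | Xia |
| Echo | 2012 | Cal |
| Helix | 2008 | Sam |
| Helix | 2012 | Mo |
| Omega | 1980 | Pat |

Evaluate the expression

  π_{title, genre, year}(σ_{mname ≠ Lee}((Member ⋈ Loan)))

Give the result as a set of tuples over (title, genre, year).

Member ⋈ Loan (natural join on title): {(Delta, 22, x2, Yan, 2010, Xia), (Delta, 39, p1, Lee, 2010, Xia), (Helix, 1, k1, Cal, 2008, Sam), (Helix, 1, k1, Cal, 2012, Mo)}
Selection mname ≠ Lee: {(Delta, 22, x2, Yan, 2010, Xia), (Helix, 1, k1, Cal, 2008, Sam), (Helix, 1, k1, Cal, 2012, Mo)}
Projecting to title, genre, year: {(Delta, x2, 2010), (Helix, k1, 2008), (Helix, k1, 2012)}

{(Delta, x2, 2010), (Helix, k1, 2008), (Helix, k1, 2012)}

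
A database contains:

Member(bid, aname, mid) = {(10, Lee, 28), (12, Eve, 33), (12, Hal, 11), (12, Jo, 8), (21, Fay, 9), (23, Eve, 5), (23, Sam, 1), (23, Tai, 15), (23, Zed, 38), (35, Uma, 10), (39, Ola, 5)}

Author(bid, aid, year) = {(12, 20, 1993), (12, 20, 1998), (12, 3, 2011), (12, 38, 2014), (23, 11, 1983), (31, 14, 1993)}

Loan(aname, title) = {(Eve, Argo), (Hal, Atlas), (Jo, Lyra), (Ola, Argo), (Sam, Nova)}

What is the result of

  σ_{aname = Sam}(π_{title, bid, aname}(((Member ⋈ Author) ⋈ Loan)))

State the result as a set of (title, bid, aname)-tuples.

{(Nova, 23, Sam)}

Joining Member and Author on bid yields {(12, Eve, 33, 20, 1993), (12, Eve, 33, 20, 1998), (12, Eve, 33, 3, 2011), (12, Eve, 33, 38, 2014), (12, Hal, 11, 20, 1993), (12, Hal, 11, 20, 1998), (12, Hal, 11, 3, 2011), (12, Hal, 11, 38, 2014), (12, Jo, 8, 20, 1993), (12, Jo, 8, 20, 1998), (12, Jo, 8, 3, 2011), (12, Jo, 8, 38, 2014), (23, Eve, 5, 11, 1983), (23, Sam, 1, 11, 1983), (23, Tai, 15, 11, 1983), (23, Zed, 38, 11, 1983)}.
Joining (Member ⋈ Author) and Loan on aname yields {(12, Eve, 33, 20, 1993, Argo), (12, Eve, 33, 20, 1998, Argo), (12, Eve, 33, 3, 2011, Argo), (12, Eve, 33, 38, 2014, Argo), (12, Hal, 11, 20, 1993, Atlas), (12, Hal, 11, 20, 1998, Atlas), (12, Hal, 11, 3, 2011, Atlas), (12, Hal, 11, 38, 2014, Atlas), (12, Jo, 8, 20, 1993, Lyra), (12, Jo, 8, 20, 1998, Lyra), (12, Jo, 8, 3, 2011, Lyra), (12, Jo, 8, 38, 2014, Lyra), (23, Eve, 5, 11, 1983, Argo), (23, Sam, 1, 11, 1983, Nova)}.
Projecting to title, bid, aname (9 duplicate(s) eliminated): {(Argo, 12, Eve), (Argo, 23, Eve), (Atlas, 12, Hal), (Lyra, 12, Jo), (Nova, 23, Sam)}
σ[aname = Sam]: keep tuples satisfying aname = Sam → {(Nova, 23, Sam)}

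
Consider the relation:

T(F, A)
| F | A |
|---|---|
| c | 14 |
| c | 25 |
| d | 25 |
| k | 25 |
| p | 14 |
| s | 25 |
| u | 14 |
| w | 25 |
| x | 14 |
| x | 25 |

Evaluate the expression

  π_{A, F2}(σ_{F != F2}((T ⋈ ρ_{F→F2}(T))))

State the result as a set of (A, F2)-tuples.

{(14, c), (14, p), (14, u), (14, x), (25, c), (25, d), (25, k), (25, s), (25, w), (25, x)}

ρ[F→F2]: schema becomes (F2, A); tuples unchanged.
T ⋈ ρ_{F→F2}(T) (natural join on A): {(c, 14, c), (c, 14, p), (c, 14, u), (c, 14, x), (c, 25, c), (c, 25, d), (c, 25, k), (c, 25, s), (c, 25, w), (c, 25, x), (d, 25, c), (d, 25, d), (d, 25, k), (d, 25, s), (d, 25, w), (d, 25, x), (k, 25, c), (k, 25, d), (k, 25, k), (k, 25, s), (k, 25, w), (k, 25, x), (p, 14, c), (p, 14, p), (p, 14, u), (p, 14, x), (s, 25, c), (s, 25, d), (s, 25, k), (s, 25, s), (s, 25, w), (s, 25, x), (u, 14, c), (u, 14, p), (u, 14, u), (u, 14, x), (w, 25, c), (w, 25, d), (w, 25, k), (w, 25, s), (w, 25, w), (w, 25, x), (x, 14, c), (x, 14, p), (x, 14, u), (x, 14, x), (x, 25, c), (x, 25, d), (x, 25, k), (x, 25, s), (x, 25, w), (x, 25, x)}
Selection F != F2: {(c, 14, p), (c, 14, u), (c, 14, x), (c, 25, d), (c, 25, k), (c, 25, s), (c, 25, w), (c, 25, x), (d, 25, c), (d, 25, k), (d, 25, s), (d, 25, w), (d, 25, x), (k, 25, c), (k, 25, d), (k, 25, s), (k, 25, w), (k, 25, x), (p, 14, c), (p, 14, u), (p, 14, x), (s, 25, c), (s, 25, d), (s, 25, k), (s, 25, w), (s, 25, x), (u, 14, c), (u, 14, p), (u, 14, x), (w, 25, c), (w, 25, d), (w, 25, k), (w, 25, s), (w, 25, x), (x, 14, c), (x, 14, p), (x, 14, u), (x, 25, c), (x, 25, d), (x, 25, k), (x, 25, s), (x, 25, w)}
π[A, F2]: project onto (A, F2) (32 duplicate(s) eliminated) → {(14, c), (14, p), (14, u), (14, x), (25, c), (25, d), (25, k), (25, s), (25, w), (25, x)}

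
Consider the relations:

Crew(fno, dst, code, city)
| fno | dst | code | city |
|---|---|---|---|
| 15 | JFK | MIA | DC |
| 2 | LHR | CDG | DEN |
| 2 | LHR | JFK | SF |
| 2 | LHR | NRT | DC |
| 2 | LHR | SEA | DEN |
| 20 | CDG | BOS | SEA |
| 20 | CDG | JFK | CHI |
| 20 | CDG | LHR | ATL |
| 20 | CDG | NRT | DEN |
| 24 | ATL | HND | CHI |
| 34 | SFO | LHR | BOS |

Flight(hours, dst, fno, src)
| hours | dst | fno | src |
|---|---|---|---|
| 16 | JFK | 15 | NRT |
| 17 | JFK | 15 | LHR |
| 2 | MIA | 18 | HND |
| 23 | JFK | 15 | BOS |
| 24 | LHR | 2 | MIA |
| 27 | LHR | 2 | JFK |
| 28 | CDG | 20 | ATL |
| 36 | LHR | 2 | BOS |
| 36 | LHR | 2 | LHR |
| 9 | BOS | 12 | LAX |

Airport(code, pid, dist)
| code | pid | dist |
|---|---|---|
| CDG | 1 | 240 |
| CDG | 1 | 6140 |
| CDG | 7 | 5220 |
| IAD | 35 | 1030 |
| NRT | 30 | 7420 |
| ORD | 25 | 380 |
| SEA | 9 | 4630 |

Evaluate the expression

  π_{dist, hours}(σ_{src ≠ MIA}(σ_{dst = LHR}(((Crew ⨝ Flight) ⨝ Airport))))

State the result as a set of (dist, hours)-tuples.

Crew ⋈ Flight (natural join on fno, dst): {(15, JFK, MIA, DC, 16, NRT), (15, JFK, MIA, DC, 17, LHR), (15, JFK, MIA, DC, 23, BOS), (2, LHR, CDG, DEN, 24, MIA), (2, LHR, CDG, DEN, 27, JFK), (2, LHR, CDG, DEN, 36, BOS), (2, LHR, CDG, DEN, 36, LHR), (2, LHR, JFK, SF, 24, MIA), (2, LHR, JFK, SF, 27, JFK), (2, LHR, JFK, SF, 36, BOS), (2, LHR, JFK, SF, 36, LHR), (2, LHR, NRT, DC, 24, MIA), (2, LHR, NRT, DC, 27, JFK), (2, LHR, NRT, DC, 36, BOS), (2, LHR, NRT, DC, 36, LHR), (2, LHR, SEA, DEN, 24, MIA), (2, LHR, SEA, DEN, 27, JFK), (2, LHR, SEA, DEN, 36, BOS), (2, LHR, SEA, DEN, 36, LHR), (20, CDG, BOS, SEA, 28, ATL), (20, CDG, JFK, CHI, 28, ATL), (20, CDG, LHR, ATL, 28, ATL), (20, CDG, NRT, DEN, 28, ATL)}
(Crew ⨝ Flight) ⋈ Airport (natural join on code): {(2, LHR, CDG, DEN, 24, MIA, 1, 240), (2, LHR, CDG, DEN, 24, MIA, 1, 6140), (2, LHR, CDG, DEN, 24, MIA, 7, 5220), (2, LHR, CDG, DEN, 27, JFK, 1, 240), (2, LHR, CDG, DEN, 27, JFK, 1, 6140), (2, LHR, CDG, DEN, 27, JFK, 7, 5220), (2, LHR, CDG, DEN, 36, BOS, 1, 240), (2, LHR, CDG, DEN, 36, BOS, 1, 6140), (2, LHR, CDG, DEN, 36, BOS, 7, 5220), (2, LHR, CDG, DEN, 36, LHR, 1, 240), (2, LHR, CDG, DEN, 36, LHR, 1, 6140), (2, LHR, CDG, DEN, 36, LHR, 7, 5220), (2, LHR, NRT, DC, 24, MIA, 30, 7420), (2, LHR, NRT, DC, 27, JFK, 30, 7420), (2, LHR, NRT, DC, 36, BOS, 30, 7420), (2, LHR, NRT, DC, 36, LHR, 30, 7420), (2, LHR, SEA, DEN, 24, MIA, 9, 4630), (2, LHR, SEA, DEN, 27, JFK, 9, 4630), (2, LHR, SEA, DEN, 36, BOS, 9, 4630), (2, LHR, SEA, DEN, 36, LHR, 9, 4630), (20, CDG, NRT, DEN, 28, ATL, 30, 7420)}
σ[dst = LHR]: keep tuples satisfying dst = LHR → {(2, LHR, CDG, DEN, 24, MIA, 1, 240), (2, LHR, CDG, DEN, 24, MIA, 1, 6140), (2, LHR, CDG, DEN, 24, MIA, 7, 5220), (2, LHR, CDG, DEN, 27, JFK, 1, 240), (2, LHR, CDG, DEN, 27, JFK, 1, 6140), (2, LHR, CDG, DEN, 27, JFK, 7, 5220), (2, LHR, CDG, DEN, 36, BOS, 1, 240), (2, LHR, CDG, DEN, 36, BOS, 1, 6140), (2, LHR, CDG, DEN, 36, BOS, 7, 5220), (2, LHR, CDG, DEN, 36, LHR, 1, 240), (2, LHR, CDG, DEN, 36, LHR, 1, 6140), (2, LHR, CDG, DEN, 36, LHR, 7, 5220), (2, LHR, NRT, DC, 24, MIA, 30, 7420), (2, LHR, NRT, DC, 27, JFK, 30, 7420), (2, LHR, NRT, DC, 36, BOS, 30, 7420), (2, LHR, NRT, DC, 36, LHR, 30, 7420), (2, LHR, SEA, DEN, 24, MIA, 9, 4630), (2, LHR, SEA, DEN, 27, JFK, 9, 4630), (2, LHR, SEA, DEN, 36, BOS, 9, 4630), (2, LHR, SEA, DEN, 36, LHR, 9, 4630)}
σ[src ≠ MIA]: keep tuples satisfying src ≠ MIA → {(2, LHR, CDG, DEN, 27, JFK, 1, 240), (2, LHR, CDG, DEN, 27, JFK, 1, 6140), (2, LHR, CDG, DEN, 27, JFK, 7, 5220), (2, LHR, CDG, DEN, 36, BOS, 1, 240), (2, LHR, CDG, DEN, 36, BOS, 1, 6140), (2, LHR, CDG, DEN, 36, BOS, 7, 5220), (2, LHR, CDG, DEN, 36, LHR, 1, 240), (2, LHR, CDG, DEN, 36, LHR, 1, 6140), (2, LHR, CDG, DEN, 36, LHR, 7, 5220), (2, LHR, NRT, DC, 27, JFK, 30, 7420), (2, LHR, NRT, DC, 36, BOS, 30, 7420), (2, LHR, NRT, DC, 36, LHR, 30, 7420), (2, LHR, SEA, DEN, 27, JFK, 9, 4630), (2, LHR, SEA, DEN, 36, BOS, 9, 4630), (2, LHR, SEA, DEN, 36, LHR, 9, 4630)}
π[dist, hours]: project onto (dist, hours) (5 duplicate(s) eliminated) → {(240, 27), (240, 36), (4630, 27), (4630, 36), (5220, 27), (5220, 36), (6140, 27), (6140, 36), (7420, 27), (7420, 36)}

{(240, 27), (240, 36), (4630, 27), (4630, 36), (5220, 27), (5220, 36), (6140, 27), (6140, 36), (7420, 27), (7420, 36)}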